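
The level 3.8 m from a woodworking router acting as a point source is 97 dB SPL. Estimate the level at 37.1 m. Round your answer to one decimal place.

For a point source, L₂ = L₁ − 20·log₁₀(r₂/r₁).
L₂ = 97 − 20·log₁₀(37.1/3.8) = 97 − 19.792 = 77.21 dB SPL.

77.2 dB SPL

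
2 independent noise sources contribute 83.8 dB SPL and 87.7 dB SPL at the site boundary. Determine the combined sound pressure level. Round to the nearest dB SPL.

For uncorrelated sources the intensities add, so convert each level to linear form, sum, and take 10·log₁₀ of the total.
Σ 10^(L/10) = 10^(83.8/10) + 10^(87.7/10) = 8.287e+08.
L_total = 10·log₁₀(8.287e+08) = 89.18 dB SPL.

89 dB SPL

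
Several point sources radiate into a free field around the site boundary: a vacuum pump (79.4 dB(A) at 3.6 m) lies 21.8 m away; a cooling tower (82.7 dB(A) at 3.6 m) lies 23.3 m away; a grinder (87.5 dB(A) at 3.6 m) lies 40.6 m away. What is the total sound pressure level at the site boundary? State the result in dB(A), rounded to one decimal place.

70.5 dB(A)

Apply inverse-square spreading to bring every level to the receiver, then sum 10^(L/10).
vacuum pump: 79.4 − 20·log₁₀(21.8/3.6) = 79.4 − 15.64 = 63.76 dB(A).
cooling tower: 82.7 − 20·log₁₀(23.3/3.6) = 82.7 − 16.22 = 66.48 dB(A).
grinder: 87.5 − 20·log₁₀(40.6/3.6) = 87.5 − 21.04 = 66.46 dB(A).
Σ 10^(L/10) = 1.124e+07 → L_total = 10·log₁₀(1.124e+07) = 70.51 dB(A).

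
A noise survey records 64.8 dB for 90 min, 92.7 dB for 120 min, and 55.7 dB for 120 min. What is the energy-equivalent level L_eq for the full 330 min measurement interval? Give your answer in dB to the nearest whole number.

88 dB

The energy average is taken in the linear domain: L_eq = 10·log₁₀[(Σ tᵢ·10^(Lᵢ/10))/T], T = 330 min.
Σ tᵢ·10^(Lᵢ/10) = 90·10^(64.8/10) + 120·10^(92.7/10) + 120·10^(55.7/10) = 2.238e+11.
L_eq = 10·log₁₀(2.238e+11/330) = 88.31 dB.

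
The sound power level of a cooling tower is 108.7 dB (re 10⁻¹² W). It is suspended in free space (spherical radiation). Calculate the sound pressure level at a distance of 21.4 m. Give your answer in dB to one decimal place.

The power spreads over a sphere of area 4π·r², so L_p = L_w − 10·log₁₀(4π·r²).
4π·r² = 5755 m², 10·log₁₀ of that is 37.600 dB.
L_p = 108.7 − 37.600 = 71.10 dB.

71.1 dB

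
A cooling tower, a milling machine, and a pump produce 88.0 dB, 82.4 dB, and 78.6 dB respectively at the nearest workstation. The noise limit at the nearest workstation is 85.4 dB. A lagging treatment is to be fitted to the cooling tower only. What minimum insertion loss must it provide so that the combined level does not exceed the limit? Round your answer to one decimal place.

The untreated sources together contribute 10^(82.4/10) + 10^(78.6/10) = 2.462e+08, i.e. 83.91 dB.
To meet 85.4 dB overall, the treated cooling tower may contribute at most 10^(85.4/10) − 2.462e+08 = 1.005e+08, i.e. 80.02 dB.
Required insertion loss = 88.0 − 80.02 = 7.98 dB.

8.0 dB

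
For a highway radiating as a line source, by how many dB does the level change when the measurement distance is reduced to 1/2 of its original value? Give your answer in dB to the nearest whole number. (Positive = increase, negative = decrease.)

A line source loses 3 dB per doubling of distance; generally ΔL = −10·log₁₀(r₂/r₁).
ΔL = −10·log₁₀(0.5) = +3.01 dB.

+3 dB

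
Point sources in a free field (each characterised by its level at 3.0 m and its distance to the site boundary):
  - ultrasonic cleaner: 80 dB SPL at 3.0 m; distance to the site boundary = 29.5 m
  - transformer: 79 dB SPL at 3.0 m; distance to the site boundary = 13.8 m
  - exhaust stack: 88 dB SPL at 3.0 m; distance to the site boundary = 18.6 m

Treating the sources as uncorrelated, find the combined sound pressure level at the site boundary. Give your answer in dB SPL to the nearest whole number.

Apply inverse-square spreading to bring every level to the receiver, then sum 10^(L/10).
ultrasonic cleaner: 80 − 20·log₁₀(29.5/3.0) = 80 − 19.85 = 60.15 dB SPL.
transformer: 79 − 20·log₁₀(13.8/3.0) = 79 − 13.26 = 65.74 dB SPL.
exhaust stack: 88 − 20·log₁₀(18.6/3.0) = 88 − 15.85 = 72.15 dB SPL.
Σ 10^(L/10) = 2.120e+07 → L_total = 10·log₁₀(2.120e+07) = 73.26 dB SPL.

73 dB SPL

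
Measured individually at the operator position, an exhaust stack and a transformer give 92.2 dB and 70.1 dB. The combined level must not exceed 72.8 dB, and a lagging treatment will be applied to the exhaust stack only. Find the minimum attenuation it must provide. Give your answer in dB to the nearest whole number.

Fixed contribution from the other source: Σ 10^(L/10) = 10^(70.1/10) = 1.023e+07 (70.10 dB).
The limit corresponds to 10^(72.8/10) = 1.905e+07; subtracting the fixed part leaves 8.822e+06 for the exhaust stack, i.e. 69.46 dB.
So the exhaust stack must be reduced from 92.2 to 69.46 dB: IL = 22.74 dB.

23 dB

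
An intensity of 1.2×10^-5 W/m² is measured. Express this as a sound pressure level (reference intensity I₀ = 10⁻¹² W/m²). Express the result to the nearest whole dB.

Dividing by I₀ shifts the exponent by 12: I/I₀ = 1.2×10^7.
L = 10·(0.0792 + 7) = 70.79 dB.

71 dB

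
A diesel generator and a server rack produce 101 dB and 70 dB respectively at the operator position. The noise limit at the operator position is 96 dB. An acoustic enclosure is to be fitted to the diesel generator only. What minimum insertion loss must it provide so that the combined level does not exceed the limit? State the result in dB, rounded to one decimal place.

5.0 dB

Fixed contribution from the other source: Σ 10^(L/10) = 10^(70/10) = 1.000e+07 (70.00 dB).
The limit corresponds to 10^(96/10) = 3.981e+09; subtracting the fixed part leaves 3.971e+09 for the diesel generator, i.e. 95.99 dB.
Required insertion loss = 101 − 95.99 = 5.01 dB.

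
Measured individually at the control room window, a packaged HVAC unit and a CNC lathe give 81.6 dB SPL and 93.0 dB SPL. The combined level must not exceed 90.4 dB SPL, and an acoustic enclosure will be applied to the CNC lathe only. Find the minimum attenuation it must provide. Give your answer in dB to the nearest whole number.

3 dB

Fixed contribution from the other source: Σ 10^(L/10) = 10^(81.6/10) = 1.445e+08 (81.60 dB SPL).
To meet 90.4 dB SPL overall, the treated CNC lathe may contribute at most 10^(90.4/10) − 1.445e+08 = 9.519e+08, i.e. 89.79 dB SPL.
Required insertion loss = 93.0 − 89.79 = 3.21 dB.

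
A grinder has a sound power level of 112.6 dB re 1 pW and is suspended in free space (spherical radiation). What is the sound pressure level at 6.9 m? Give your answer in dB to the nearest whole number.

Free-field spherical radiation: L_p = L_w − 10·log₁₀(4π·r²), r = 6.9 m.
4π·r² = 598.3 m², 10·log₁₀ of that is 27.769 dB.
L_p = 112.6 − 27.769 = 84.83 dB.

85 dB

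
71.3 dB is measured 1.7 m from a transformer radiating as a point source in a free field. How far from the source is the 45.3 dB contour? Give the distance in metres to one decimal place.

The 26.0 dB drop corresponds to a distance ratio of 10^(26.0/20) for a point source.
r₂ = 1.7·10^((71.3−45.3)/20) = 1.7·10^(26.0/20) = 33.92 m.

33.9 m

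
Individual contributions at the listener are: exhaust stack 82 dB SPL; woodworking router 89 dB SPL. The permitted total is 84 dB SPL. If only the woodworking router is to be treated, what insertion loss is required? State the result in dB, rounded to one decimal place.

9.3 dB

Fixed contribution from the other source: Σ 10^(L/10) = 10^(82/10) = 1.585e+08 (82.00 dB SPL).
To meet 84 dB SPL overall, the treated woodworking router may contribute at most 10^(84/10) − 1.585e+08 = 9.270e+07, i.e. 79.67 dB SPL.
So the woodworking router must be reduced from 89 to 79.67 dB SPL: IL = 9.33 dB.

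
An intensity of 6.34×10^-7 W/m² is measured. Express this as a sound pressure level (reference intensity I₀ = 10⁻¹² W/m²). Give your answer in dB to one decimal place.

58.0 dB

Dividing by I₀ shifts the exponent by 12: I/I₀ = 6.34×10^5.
L = 10·(0.8021 + 5) = 58.02 dB.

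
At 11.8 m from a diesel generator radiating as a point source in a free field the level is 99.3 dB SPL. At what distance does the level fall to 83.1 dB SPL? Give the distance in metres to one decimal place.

76.2 m

Point-source spreading drops the level by 20·log₁₀(r₂/r₁); inverting, r₂/r₁ = 10^(ΔL/20).
r₂ = 11.8·10^((99.3−83.1)/20) = 11.8·10^(16.2/20) = 76.19 m.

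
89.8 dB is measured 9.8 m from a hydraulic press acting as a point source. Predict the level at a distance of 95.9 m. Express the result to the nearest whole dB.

70 dB

Point-source attenuation: ΔL = 20·log₁₀(r₂/r₁) = 20·log₁₀(95.9/9.8) = 19.812 dB.
L₂ = 89.8 − 20·log₁₀(95.9/9.8) = 89.8 − 19.812 = 69.99 dB.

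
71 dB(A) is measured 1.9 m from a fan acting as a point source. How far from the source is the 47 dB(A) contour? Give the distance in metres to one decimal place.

30.1 m

Point-source spreading drops the level by 20·log₁₀(r₂/r₁); inverting, r₂/r₁ = 10^(ΔL/20).
r₂ = 1.9·10^((71−47)/20) = 1.9·10^(24.0/20) = 30.11 m.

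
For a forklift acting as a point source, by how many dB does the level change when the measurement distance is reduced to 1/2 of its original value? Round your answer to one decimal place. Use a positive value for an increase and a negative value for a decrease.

A point source loses 6 dB per doubling of distance; generally ΔL = −20·log₁₀(r₂/r₁).
ΔL = −20·log₁₀(0.5) = +6.02 dB.

+6.0 dB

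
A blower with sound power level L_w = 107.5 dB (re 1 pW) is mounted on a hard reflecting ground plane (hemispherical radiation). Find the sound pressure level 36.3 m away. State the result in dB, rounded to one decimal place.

The power spreads over a hemisphere of area 2π·r², so L_p = L_w − 10·log₁₀(2π·r²).
2π·r² = 8279 m², 10·log₁₀ of that is 39.180 dB.
L_p = 107.5 − 39.180 = 68.32 dB.

68.3 dB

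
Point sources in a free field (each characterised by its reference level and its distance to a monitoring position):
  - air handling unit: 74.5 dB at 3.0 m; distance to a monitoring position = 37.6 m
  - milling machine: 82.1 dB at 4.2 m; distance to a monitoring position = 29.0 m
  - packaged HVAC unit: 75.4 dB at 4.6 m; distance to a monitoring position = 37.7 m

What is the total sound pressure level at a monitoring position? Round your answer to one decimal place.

66.1 dB

First find each source's level at the receiver (point-source: −20·log₁₀(r/r_ref)), then combine on an intensity basis.
air handling unit: 74.5 − 20·log₁₀(37.6/3.0) = 74.5 − 21.96 = 52.54 dB.
milling machine: 82.1 − 20·log₁₀(29.0/4.2) = 82.1 − 16.78 = 65.32 dB.
packaged HVAC unit: 75.4 − 20·log₁₀(37.7/4.6) = 75.4 − 18.27 = 57.13 dB.
Σ 10^(L/10) = 4.097e+06 → L_total = 10·log₁₀(4.097e+06) = 66.13 dB.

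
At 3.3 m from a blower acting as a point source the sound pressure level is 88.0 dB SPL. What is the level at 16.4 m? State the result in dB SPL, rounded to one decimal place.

74.1 dB SPL

For a point source, L₂ = L₁ − 20·log₁₀(r₂/r₁).
L₂ = 88.0 − 20·log₁₀(16.4/3.3) = 88.0 − 13.927 = 74.07 dB SPL.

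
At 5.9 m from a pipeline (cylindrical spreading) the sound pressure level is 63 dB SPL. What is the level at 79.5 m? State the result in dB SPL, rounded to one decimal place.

51.7 dB SPL

Line-source attenuation: ΔL = 10·log₁₀(r₂/r₁) = 10·log₁₀(79.5/5.9) = 11.295 dB.
L₂ = 63 − 10·log₁₀(79.5/5.9) = 63 − 11.295 = 51.70 dB SPL.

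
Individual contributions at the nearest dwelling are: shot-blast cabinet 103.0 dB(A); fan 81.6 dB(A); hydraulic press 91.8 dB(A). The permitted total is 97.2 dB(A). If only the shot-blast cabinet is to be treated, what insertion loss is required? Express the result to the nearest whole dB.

7 dB

Fixed contribution from the other sources: Σ 10^(L/10) = 10^(81.6/10) + 10^(91.8/10) = 1.658e+09 (92.20 dB(A)).
To meet 97.2 dB(A) overall, the treated shot-blast cabinet may contribute at most 10^(97.2/10) − 1.658e+09 = 3.590e+09, i.e. 95.55 dB(A).
Required insertion loss = 103.0 − 95.55 = 7.45 dB.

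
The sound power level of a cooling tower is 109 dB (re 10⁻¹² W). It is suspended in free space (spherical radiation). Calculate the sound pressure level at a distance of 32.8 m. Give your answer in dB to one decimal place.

L_p = L_w − 10·log₁₀(4π·r²) with r = 32.8 m.
4π·r² = 1.352e+04 m², 10·log₁₀ of that is 41.310 dB.
L_p = 109 − 41.310 = 67.69 dB.

67.7 dB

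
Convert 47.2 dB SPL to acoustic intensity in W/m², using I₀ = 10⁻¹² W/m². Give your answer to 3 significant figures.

I/I₀ = 10^(47.2/10) = 5.248e+04, so I = 5.248e+04 × 10⁻¹² W/m².

5.25e-08 W/m²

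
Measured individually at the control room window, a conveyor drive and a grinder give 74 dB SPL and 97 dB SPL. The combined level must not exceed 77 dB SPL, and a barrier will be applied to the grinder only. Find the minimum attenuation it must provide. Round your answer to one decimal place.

Everything except the grinder sums to 10^(74/10) = 2.512e+07 in linear terms, 74.00 dB SPL.
The limit corresponds to 10^(77/10) = 5.012e+07; subtracting the fixed part leaves 2.500e+07 for the grinder, i.e. 73.98 dB SPL.
So the grinder must be reduced from 97 to 73.98 dB SPL: IL = 23.02 dB.

23.0 dB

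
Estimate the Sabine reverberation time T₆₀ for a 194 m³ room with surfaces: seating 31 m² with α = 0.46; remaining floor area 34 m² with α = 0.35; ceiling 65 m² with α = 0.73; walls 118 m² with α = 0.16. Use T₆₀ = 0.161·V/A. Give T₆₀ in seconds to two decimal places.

A = Σ Sᵢαᵢ = 31·0.46 + 34·0.35 + 65·0.73 + 118·0.16 = 92.49 m².
T₆₀ = 0.161·V/A = 0.161·194/92.49 = 0.338 s.

0.34 s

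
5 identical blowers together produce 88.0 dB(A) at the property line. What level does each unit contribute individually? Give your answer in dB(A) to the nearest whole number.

5 equal contributions raise the level by 10·log₁₀ 5 = 6.990 dB, so each unit alone gives 88.0 − 6.990.

81 dB(A)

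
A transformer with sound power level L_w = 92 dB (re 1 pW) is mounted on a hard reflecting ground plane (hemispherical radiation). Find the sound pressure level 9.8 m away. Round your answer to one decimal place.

64.2 dB

L_p = L_w − 10·log₁₀(2π·r²) with r = 9.8 m.
2π·r² = 603.4 m², 10·log₁₀ of that is 27.806 dB.
L_p = 92 − 27.806 = 64.19 dB.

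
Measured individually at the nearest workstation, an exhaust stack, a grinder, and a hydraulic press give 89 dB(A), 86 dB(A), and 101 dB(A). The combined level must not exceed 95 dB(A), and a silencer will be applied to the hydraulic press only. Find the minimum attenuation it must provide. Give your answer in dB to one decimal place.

8.1 dB

Everything except the hydraulic press sums to 10^(89/10) + 10^(86/10) = 1.192e+09 in linear terms, 90.76 dB(A).
The limit corresponds to 10^(95/10) = 3.162e+09; subtracting the fixed part leaves 1.970e+09 for the hydraulic press, i.e. 92.94 dB(A).
So the hydraulic press must be reduced from 101 to 92.94 dB(A): IL = 8.06 dB.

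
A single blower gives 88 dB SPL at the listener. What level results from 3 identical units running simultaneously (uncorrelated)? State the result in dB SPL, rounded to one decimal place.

92.8 dB SPL

With 3 equal, uncorrelated contributions the intensity is 3× that of one unit, giving a rise of 10·log₁₀ 3.
L_total = 88 + 10·log₁₀(3) = 88 + 4.771 = 92.77 dB SPL.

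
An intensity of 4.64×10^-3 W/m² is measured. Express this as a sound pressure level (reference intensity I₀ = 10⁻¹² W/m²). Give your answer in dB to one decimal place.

96.7 dB

Dividing by I₀ shifts the exponent by 12: I/I₀ = 4.64×10^9.
L = 10·(0.6665 + 9) = 96.67 dB.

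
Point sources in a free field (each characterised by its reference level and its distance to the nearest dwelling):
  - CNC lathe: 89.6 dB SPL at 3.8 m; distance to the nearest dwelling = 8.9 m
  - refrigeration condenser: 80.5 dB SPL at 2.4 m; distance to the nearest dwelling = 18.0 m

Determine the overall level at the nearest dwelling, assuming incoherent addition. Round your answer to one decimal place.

82.3 dB SPL

Propagate each source to the receiver with L = L_ref − 20·log₁₀(r/r_ref), then add intensities.
CNC lathe: 89.6 − 20·log₁₀(8.9/3.8) = 89.6 − 7.39 = 82.21 dB SPL.
refrigeration condenser: 80.5 − 20·log₁₀(18.0/2.4) = 80.5 − 17.50 = 63.00 dB SPL.
Σ 10^(L/10) = 1.683e+08 → L_total = 10·log₁₀(1.683e+08) = 82.26 dB SPL.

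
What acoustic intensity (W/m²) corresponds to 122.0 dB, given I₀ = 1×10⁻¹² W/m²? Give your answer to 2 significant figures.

1.6 W/m²

L = 10·log₁₀(I/I₀) ⇒ I = I₀·10^(L/10) = 10⁻¹² × 10^12.20.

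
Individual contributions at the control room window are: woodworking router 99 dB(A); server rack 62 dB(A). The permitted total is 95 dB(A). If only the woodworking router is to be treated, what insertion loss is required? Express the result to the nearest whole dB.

4 dB

Fixed contribution from the other source: Σ 10^(L/10) = 10^(62/10) = 1.585e+06 (62.00 dB(A)).
To meet 95 dB(A) overall, the treated woodworking router may contribute at most 10^(95/10) − 1.585e+06 = 3.161e+09, i.e. 95.00 dB(A).
So the woodworking router must be reduced from 99 to 95.00 dB(A): IL = 4.00 dB.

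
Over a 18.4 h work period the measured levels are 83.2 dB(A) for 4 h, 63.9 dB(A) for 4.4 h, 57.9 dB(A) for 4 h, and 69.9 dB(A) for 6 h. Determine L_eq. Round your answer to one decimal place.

L_eq = 10·log₁₀[(1/T)·Σ tᵢ·10^(Lᵢ/10)] with T = 18.4 h.
Σ tᵢ·10^(Lᵢ/10) = 4·10^(83.2/10) + 4.4·10^(63.9/10) + 4·10^(57.9/10) + 6·10^(69.9/10) = 9.076e+08.
L_eq = 10·log₁₀(9.076e+08/18.4) = 76.93 dB(A).

76.9 dB(A)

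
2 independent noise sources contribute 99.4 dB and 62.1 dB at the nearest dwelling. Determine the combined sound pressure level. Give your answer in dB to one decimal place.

99.4 dB

For uncorrelated sources the intensities add, so convert each level to linear form, sum, and take 10·log₁₀ of the total.
Σ 10^(L/10) = 10^(99.4/10) + 10^(62.1/10) = 8.711e+09.
L_total = 10·log₁₀(8.711e+09) = 99.40 dB.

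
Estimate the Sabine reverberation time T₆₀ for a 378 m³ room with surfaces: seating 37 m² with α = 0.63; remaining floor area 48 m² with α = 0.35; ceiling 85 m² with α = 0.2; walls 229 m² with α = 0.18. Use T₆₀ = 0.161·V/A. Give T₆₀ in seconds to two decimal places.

0.62 s

Total absorption A = 37·0.63 + 48·0.35 + 85·0.2 + 229·0.18 = 98.33 m² sabins.
T₆₀ = 0.161·V/A = 0.161·378/98.33 = 0.619 s.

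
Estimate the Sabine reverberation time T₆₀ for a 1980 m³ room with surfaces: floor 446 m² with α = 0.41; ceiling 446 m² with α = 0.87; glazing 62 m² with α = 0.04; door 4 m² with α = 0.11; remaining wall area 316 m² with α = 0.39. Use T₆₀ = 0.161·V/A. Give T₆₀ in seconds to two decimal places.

Summing Sᵢαᵢ: 446·0.41 + 446·0.87 + 62·0.04 + 4·0.11 + 316·0.39 = 697.04 m².
T₆₀ = 0.161·V/A = 0.161·1980/697.04 = 0.457 s.

0.46 s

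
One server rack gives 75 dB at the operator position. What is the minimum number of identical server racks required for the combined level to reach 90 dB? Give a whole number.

32

N identical sources give L₁ + 10·log₁₀ N, so require 10·log₁₀ N ≥ 90 − 75 = 15.0 dB.
N ≥ 10^(15.0/10) = 31.623, so N = 32.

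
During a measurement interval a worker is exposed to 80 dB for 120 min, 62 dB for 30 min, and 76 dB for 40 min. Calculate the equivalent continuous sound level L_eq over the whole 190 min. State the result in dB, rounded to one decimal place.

78.6 dB

Weight each interval's intensity by its duration and average over T = 190 min:
Σ tᵢ·10^(Lᵢ/10) = 120·10^(80/10) + 30·10^(62/10) + 40·10^(76/10) = 1.364e+10.
L_eq = 10·log₁₀(1.364e+10/190) = 78.56 dB.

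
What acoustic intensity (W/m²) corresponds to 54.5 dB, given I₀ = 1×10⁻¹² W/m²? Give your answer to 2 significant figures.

I = I₀·10^(L/10) = 10⁻¹² × 10^(54.5/10) = 10^(-6.550).

2.8e-07 W/m²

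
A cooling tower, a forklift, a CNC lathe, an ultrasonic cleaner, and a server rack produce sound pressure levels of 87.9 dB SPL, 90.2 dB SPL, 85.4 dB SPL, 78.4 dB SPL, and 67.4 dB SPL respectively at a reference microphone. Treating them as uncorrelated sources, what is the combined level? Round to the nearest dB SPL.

93 dB SPL

Incoherent sources combine by intensity addition: L_total = 10·log₁₀(Σ 10^(L_i/10)).
Σ 10^(L/10) = 10^(87.9/10) + 10^(90.2/10) + 10^(85.4/10) + 10^(78.4/10) + 10^(67.4/10) = 2.085e+09.
L_total = 10·log₁₀(2.085e+09) = 93.19 dB SPL.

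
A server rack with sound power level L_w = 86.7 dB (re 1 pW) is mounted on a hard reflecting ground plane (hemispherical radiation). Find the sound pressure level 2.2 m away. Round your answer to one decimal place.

71.9 dB

Free-field hemispherical radiation: L_p = L_w − 10·log₁₀(2π·r²), r = 2.2 m.
2π·r² = 30.41 m², 10·log₁₀ of that is 14.830 dB.
L_p = 86.7 − 14.830 = 71.87 dB.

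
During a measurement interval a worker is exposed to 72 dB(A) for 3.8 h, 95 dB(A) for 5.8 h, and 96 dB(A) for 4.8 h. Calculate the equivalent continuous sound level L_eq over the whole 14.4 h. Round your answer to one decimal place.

94.2 dB(A)

Weight each interval's intensity by its duration and average over T = 14.4 h:
Σ tᵢ·10^(Lᵢ/10) = 3.8·10^(72/10) + 5.8·10^(95/10) + 4.8·10^(96/10) = 3.751e+10.
L_eq = 10·log₁₀(3.751e+10/14.4) = 94.16 dB(A).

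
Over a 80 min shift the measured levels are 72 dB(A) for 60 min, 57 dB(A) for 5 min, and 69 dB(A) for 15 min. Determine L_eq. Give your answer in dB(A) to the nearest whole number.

The energy average is taken in the linear domain: L_eq = 10·log₁₀[(Σ tᵢ·10^(Lᵢ/10))/T], T = 80 min.
Σ tᵢ·10^(Lᵢ/10) = 60·10^(72/10) + 5·10^(57/10) + 15·10^(69/10) = 1.073e+09.
L_eq = 10·log₁₀(1.073e+09/80) = 71.27 dB(A).

71 dB(A)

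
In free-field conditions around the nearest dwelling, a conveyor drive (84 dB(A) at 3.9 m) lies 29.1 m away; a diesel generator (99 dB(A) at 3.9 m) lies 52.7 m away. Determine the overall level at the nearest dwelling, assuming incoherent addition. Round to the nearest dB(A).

77 dB(A)

First find each source's level at the receiver (point-source: −20·log₁₀(r/r_ref)), then combine on an intensity basis.
conveyor drive: 84 − 20·log₁₀(29.1/3.9) = 84 − 17.46 = 66.54 dB(A).
diesel generator: 99 − 20·log₁₀(52.7/3.9) = 99 − 22.61 = 76.39 dB(A).
Σ 10^(L/10) = 4.801e+07 → L_total = 10·log₁₀(4.801e+07) = 76.81 dB(A).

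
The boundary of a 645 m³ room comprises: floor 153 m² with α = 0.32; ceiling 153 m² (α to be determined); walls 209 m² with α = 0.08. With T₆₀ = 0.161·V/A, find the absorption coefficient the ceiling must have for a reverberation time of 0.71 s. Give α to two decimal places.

Required total absorption A = 0.161·645/0.71 = 146.26 m².
Absorption from the other surfaces = 153·0.32 + 209·0.08 = 65.68 m², so the ceiling must supply 80.58 m² over 153 m².
α = 80.58/153 = 0.527.

0.53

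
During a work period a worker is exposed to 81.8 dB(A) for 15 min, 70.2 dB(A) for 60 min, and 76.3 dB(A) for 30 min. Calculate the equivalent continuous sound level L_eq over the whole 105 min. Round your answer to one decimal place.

76.0 dB(A)

L_eq = 10·log₁₀[(1/T)·Σ tᵢ·10^(Lᵢ/10)] with T = 105 min.
Σ tᵢ·10^(Lᵢ/10) = 15·10^(81.8/10) + 60·10^(70.2/10) + 30·10^(76.3/10) = 4.178e+09.
L_eq = 10·log₁₀(4.178e+09/105) = 76.00 dB(A).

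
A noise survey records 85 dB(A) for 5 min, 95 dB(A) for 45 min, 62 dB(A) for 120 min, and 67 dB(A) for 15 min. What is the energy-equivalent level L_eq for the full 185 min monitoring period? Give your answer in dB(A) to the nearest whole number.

L_eq = 10·log₁₀[(1/T)·Σ tᵢ·10^(Lᵢ/10)] with T = 185 min.
Σ tᵢ·10^(Lᵢ/10) = 5·10^(85/10) + 45·10^(95/10) + 120·10^(62/10) + 15·10^(67/10) = 1.441e+11.
L_eq = 10·log₁₀(1.441e+11/185) = 88.92 dB(A).

89 dB(A)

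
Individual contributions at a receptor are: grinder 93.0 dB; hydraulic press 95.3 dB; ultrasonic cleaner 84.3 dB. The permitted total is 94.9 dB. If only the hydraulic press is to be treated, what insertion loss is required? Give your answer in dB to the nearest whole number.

Fixed contribution from the other sources: Σ 10^(L/10) = 10^(93.0/10) + 10^(84.3/10) = 2.264e+09 (93.55 dB).
To meet 94.9 dB overall, the treated hydraulic press may contribute at most 10^(94.9/10) − 2.264e+09 = 8.259e+08, i.e. 89.17 dB.
Required insertion loss = 95.3 − 89.17 = 6.13 dB.

6 dB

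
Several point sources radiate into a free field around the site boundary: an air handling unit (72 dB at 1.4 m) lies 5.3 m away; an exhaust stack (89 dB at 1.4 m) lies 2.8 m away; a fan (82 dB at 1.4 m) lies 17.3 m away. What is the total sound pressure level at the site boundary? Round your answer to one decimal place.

Propagate each source to the receiver with L = L_ref − 20·log₁₀(r/r_ref), then add intensities.
air handling unit: 72 − 20·log₁₀(5.3/1.4) = 72 − 11.56 = 60.44 dB.
exhaust stack: 89 − 20·log₁₀(2.8/1.4) = 89 − 6.02 = 82.98 dB.
fan: 82 − 20·log₁₀(17.3/1.4) = 82 − 21.84 = 60.16 dB.
Σ 10^(L/10) = 2.007e+08 → L_total = 10·log₁₀(2.007e+08) = 83.03 dB.

83.0 dB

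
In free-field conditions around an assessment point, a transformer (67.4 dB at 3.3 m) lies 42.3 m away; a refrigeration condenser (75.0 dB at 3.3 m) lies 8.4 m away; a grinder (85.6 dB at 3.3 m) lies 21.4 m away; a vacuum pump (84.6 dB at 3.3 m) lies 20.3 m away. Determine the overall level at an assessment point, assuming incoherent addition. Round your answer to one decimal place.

73.3 dB

First find each source's level at the receiver (point-source: −20·log₁₀(r/r_ref)), then combine on an intensity basis.
transformer: 67.4 − 20·log₁₀(42.3/3.3) = 67.4 − 22.16 = 45.24 dB.
refrigeration condenser: 75.0 − 20·log₁₀(8.4/3.3) = 75.0 − 8.12 = 66.88 dB.
grinder: 85.6 − 20·log₁₀(21.4/3.3) = 85.6 − 16.24 = 69.36 dB.
vacuum pump: 84.6 − 20·log₁₀(20.3/3.3) = 84.6 − 15.78 = 68.82 dB.
Σ 10^(L/10) = 2.117e+07 → L_total = 10·log₁₀(2.117e+07) = 73.26 dB.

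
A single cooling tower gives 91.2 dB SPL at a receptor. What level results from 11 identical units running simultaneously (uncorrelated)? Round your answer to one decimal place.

With 11 equal, uncorrelated contributions the intensity is 11× that of one unit, giving a rise of 10·log₁₀ 11.
L_total = 91.2 + 10·log₁₀(11) = 91.2 + 10.414 = 101.61 dB SPL.

101.6 dB SPL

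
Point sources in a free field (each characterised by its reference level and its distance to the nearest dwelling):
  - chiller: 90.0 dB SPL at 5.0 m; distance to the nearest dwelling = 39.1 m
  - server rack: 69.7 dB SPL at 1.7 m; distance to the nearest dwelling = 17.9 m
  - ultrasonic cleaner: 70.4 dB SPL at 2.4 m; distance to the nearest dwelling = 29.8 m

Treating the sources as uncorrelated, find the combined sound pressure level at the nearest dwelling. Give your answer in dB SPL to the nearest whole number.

Apply inverse-square spreading to bring every level to the receiver, then sum 10^(L/10).
chiller: 90.0 − 20·log₁₀(39.1/5.0) = 90.0 − 17.86 = 72.14 dB SPL.
server rack: 69.7 − 20·log₁₀(17.9/1.7) = 69.7 − 20.45 = 49.25 dB SPL.
ultrasonic cleaner: 70.4 − 20·log₁₀(29.8/2.4) = 70.4 − 21.88 = 48.52 dB SPL.
Σ 10^(L/10) = 1.651e+07 → L_total = 10·log₁₀(1.651e+07) = 72.18 dB SPL.

72 dB SPL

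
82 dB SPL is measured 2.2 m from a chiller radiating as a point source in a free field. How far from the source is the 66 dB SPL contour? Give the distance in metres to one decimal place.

The 16.0 dB drop corresponds to a distance ratio of 10^(16.0/20) for a point source.
r₂ = 2.2·10^((82−66)/20) = 2.2·10^(16.0/20) = 13.88 m.

13.9 m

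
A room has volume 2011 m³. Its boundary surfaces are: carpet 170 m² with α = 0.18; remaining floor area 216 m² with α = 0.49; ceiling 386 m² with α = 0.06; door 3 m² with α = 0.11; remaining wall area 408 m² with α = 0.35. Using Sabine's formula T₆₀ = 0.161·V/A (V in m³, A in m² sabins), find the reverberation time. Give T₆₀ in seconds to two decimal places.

Total absorption A = 170·0.18 + 216·0.49 + 386·0.06 + 3·0.11 + 408·0.35 = 302.73 m² sabins.
T₆₀ = 0.161·V/A = 0.161·2011/302.73 = 1.070 s.

1.07 s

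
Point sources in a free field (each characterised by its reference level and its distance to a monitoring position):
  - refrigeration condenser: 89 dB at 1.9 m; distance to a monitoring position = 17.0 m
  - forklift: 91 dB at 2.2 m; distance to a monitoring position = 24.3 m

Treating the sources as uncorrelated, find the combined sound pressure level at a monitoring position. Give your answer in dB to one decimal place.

73.1 dB

Apply inverse-square spreading to bring every level to the receiver, then sum 10^(L/10).
refrigeration condenser: 89 − 20·log₁₀(17.0/1.9) = 89 − 19.03 = 69.97 dB.
forklift: 91 − 20·log₁₀(24.3/2.2) = 91 − 20.86 = 70.14 dB.
Σ 10^(L/10) = 2.024e+07 → L_total = 10·log₁₀(2.024e+07) = 73.06 dB.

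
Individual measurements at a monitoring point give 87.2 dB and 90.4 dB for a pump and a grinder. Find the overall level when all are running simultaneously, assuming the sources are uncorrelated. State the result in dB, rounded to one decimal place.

For uncorrelated sources the intensities add, so convert each level to linear form, sum, and take 10·log₁₀ of the total.
Σ 10^(L/10) = 10^(87.2/10) + 10^(90.4/10) = 1.621e+09.
L_total = 10·log₁₀(1.621e+09) = 92.10 dB.

92.1 dB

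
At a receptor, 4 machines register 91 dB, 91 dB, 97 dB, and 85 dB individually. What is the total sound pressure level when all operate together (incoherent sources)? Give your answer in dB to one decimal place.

98.9 dB

Incoherent sources combine by intensity addition: L_total = 10·log₁₀(Σ 10^(L_i/10)).
Σ 10^(L/10) = 10^(91/10) + 10^(91/10) + 10^(97/10) + 10^(85/10) = 7.846e+09.
L_total = 10·log₁₀(7.846e+09) = 98.95 dB.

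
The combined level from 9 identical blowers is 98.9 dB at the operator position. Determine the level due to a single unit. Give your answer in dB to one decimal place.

For N identical incoherent sources L_total = L₁ + 10·log₁₀ N, so L₁ = 98.9 − 10·log₁₀(9) = 98.9 − 9.542.

89.4 dB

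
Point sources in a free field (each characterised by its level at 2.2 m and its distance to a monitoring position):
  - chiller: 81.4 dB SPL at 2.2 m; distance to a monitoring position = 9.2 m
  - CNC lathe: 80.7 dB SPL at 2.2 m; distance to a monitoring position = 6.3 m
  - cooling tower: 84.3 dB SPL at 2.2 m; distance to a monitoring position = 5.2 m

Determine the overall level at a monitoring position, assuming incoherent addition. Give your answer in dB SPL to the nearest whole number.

78 dB SPL

Propagate each source to the receiver with L = L_ref − 20·log₁₀(r/r_ref), then add intensities.
chiller: 81.4 − 20·log₁₀(9.2/2.2) = 81.4 − 12.43 = 68.97 dB SPL.
CNC lathe: 80.7 − 20·log₁₀(6.3/2.2) = 80.7 − 9.14 = 71.56 dB SPL.
cooling tower: 84.3 − 20·log₁₀(5.2/2.2) = 84.3 − 7.47 = 76.83 dB SPL.
Σ 10^(L/10) = 7.040e+07 → L_total = 10·log₁₀(7.040e+07) = 78.48 dB SPL.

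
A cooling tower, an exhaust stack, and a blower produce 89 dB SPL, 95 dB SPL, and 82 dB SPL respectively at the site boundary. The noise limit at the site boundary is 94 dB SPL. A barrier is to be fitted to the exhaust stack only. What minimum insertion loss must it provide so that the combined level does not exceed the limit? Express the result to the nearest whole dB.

The untreated sources together contribute 10^(89/10) + 10^(82/10) = 9.528e+08, i.e. 89.79 dB SPL.
The limit corresponds to 10^(94/10) = 2.512e+09; subtracting the fixed part leaves 1.559e+09 for the exhaust stack, i.e. 91.93 dB SPL.
Required insertion loss = 95 − 91.93 = 3.07 dB.

3 dB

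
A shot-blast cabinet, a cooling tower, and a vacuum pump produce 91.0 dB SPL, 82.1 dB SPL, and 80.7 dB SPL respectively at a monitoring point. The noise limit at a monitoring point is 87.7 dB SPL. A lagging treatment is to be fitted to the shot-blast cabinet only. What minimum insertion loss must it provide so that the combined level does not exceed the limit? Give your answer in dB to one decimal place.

Fixed contribution from the other sources: Σ 10^(L/10) = 10^(82.1/10) + 10^(80.7/10) = 2.797e+08 (84.47 dB SPL).
The limit corresponds to 10^(87.7/10) = 5.888e+08; subtracting the fixed part leaves 3.092e+08 for the shot-blast cabinet, i.e. 84.90 dB SPL.
So the shot-blast cabinet must be reduced from 91.0 to 84.90 dB SPL: IL = 6.10 dB.

6.1 dB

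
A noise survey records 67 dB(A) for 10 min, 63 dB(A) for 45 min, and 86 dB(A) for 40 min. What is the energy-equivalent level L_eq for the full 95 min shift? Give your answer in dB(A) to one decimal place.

82.3 dB(A)

L_eq = 10·log₁₀[(1/T)·Σ tᵢ·10^(Lᵢ/10)] with T = 95 min.
Σ tᵢ·10^(Lᵢ/10) = 10·10^(67/10) + 45·10^(63/10) + 40·10^(86/10) = 1.606e+10.
L_eq = 10·log₁₀(1.606e+10/95) = 82.28 dB(A).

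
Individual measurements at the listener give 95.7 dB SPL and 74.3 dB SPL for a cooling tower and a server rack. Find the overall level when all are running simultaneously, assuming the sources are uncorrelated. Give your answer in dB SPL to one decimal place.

For uncorrelated sources the intensities add, so convert each level to linear form, sum, and take 10·log₁₀ of the total.
Σ 10^(L/10) = 10^(95.7/10) + 10^(74.3/10) = 3.742e+09.
L_total = 10·log₁₀(3.742e+09) = 95.73 dB SPL.

95.7 dB SPL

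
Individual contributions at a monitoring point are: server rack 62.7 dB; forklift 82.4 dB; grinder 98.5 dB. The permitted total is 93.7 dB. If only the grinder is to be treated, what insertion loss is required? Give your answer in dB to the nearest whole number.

Everything except the grinder sums to 10^(62.7/10) + 10^(82.4/10) = 1.756e+08 in linear terms, 82.45 dB.
To meet 93.7 dB overall, the treated grinder may contribute at most 10^(93.7/10) − 1.756e+08 = 2.169e+09, i.e. 93.36 dB.
So the grinder must be reduced from 98.5 to 93.36 dB: IL = 5.14 dB.

5 dB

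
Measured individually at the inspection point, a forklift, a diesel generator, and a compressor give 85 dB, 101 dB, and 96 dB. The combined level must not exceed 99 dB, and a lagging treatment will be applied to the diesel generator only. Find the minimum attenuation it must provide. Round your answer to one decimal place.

Everything except the diesel generator sums to 10^(85/10) + 10^(96/10) = 4.297e+09 in linear terms, 96.33 dB.
To meet 99 dB overall, the treated diesel generator may contribute at most 10^(99/10) − 4.297e+09 = 3.646e+09, i.e. 95.62 dB.
So the diesel generator must be reduced from 101 to 95.62 dB: IL = 5.38 dB.

5.4 dB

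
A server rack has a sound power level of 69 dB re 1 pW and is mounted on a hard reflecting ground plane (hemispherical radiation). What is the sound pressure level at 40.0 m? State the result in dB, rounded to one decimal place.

29.0 dB

The power spreads over a hemisphere of area 2π·r², so L_p = L_w − 10·log₁₀(2π·r²).
2π·r² = 1.005e+04 m², 10·log₁₀ of that is 40.023 dB.
L_p = 69 − 40.023 = 28.98 dB.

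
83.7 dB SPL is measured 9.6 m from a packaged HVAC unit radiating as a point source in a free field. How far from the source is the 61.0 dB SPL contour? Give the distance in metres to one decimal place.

131.0 m

For a point source L₁ − L₂ = 20·log₁₀(r₂/r₁), so r₂ = r₁·10^((L₁−L₂)/20).
r₂ = 9.6·10^((83.7−61.0)/20) = 9.6·10^(22.7/20) = 131.00 m.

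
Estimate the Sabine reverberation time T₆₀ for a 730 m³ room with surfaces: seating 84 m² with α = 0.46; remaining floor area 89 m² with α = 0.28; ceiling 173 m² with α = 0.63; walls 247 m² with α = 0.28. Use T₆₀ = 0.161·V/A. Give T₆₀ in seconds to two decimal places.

Total absorption A = 84·0.46 + 89·0.28 + 173·0.63 + 247·0.28 = 241.71 m² sabins.
T₆₀ = 0.161 × 730 / 241.71 = 0.486 s.

0.49 s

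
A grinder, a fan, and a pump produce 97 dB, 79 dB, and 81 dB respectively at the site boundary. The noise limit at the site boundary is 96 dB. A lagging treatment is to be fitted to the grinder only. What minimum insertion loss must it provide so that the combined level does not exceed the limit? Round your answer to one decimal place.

1.2 dB

Everything except the grinder sums to 10^(79/10) + 10^(81/10) = 2.053e+08 in linear terms, 83.12 dB.
To meet 96 dB overall, the treated grinder may contribute at most 10^(96/10) − 2.053e+08 = 3.776e+09, i.e. 95.77 dB.
So the grinder must be reduced from 97 to 95.77 dB: IL = 1.23 dB.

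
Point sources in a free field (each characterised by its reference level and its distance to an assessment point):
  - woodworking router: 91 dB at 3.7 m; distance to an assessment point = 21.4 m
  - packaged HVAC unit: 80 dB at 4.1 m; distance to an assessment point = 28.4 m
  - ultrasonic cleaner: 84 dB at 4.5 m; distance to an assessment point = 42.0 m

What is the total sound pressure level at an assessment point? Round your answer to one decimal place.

76.3 dB

First find each source's level at the receiver (point-source: −20·log₁₀(r/r_ref)), then combine on an intensity basis.
woodworking router: 91 − 20·log₁₀(21.4/3.7) = 91 − 15.24 = 75.76 dB.
packaged HVAC unit: 80 − 20·log₁₀(28.4/4.1) = 80 − 16.81 = 63.19 dB.
ultrasonic cleaner: 84 − 20·log₁₀(42.0/4.5) = 84 − 19.40 = 64.60 dB.
Σ 10^(L/10) = 4.260e+07 → L_total = 10·log₁₀(4.260e+07) = 76.29 dB.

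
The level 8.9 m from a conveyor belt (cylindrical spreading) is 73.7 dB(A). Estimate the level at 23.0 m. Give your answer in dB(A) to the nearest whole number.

Line-source attenuation: ΔL = 10·log₁₀(r₂/r₁) = 10·log₁₀(23.0/8.9) = 4.123 dB.
L₂ = 73.7 − 10·log₁₀(23.0/8.9) = 73.7 − 4.123 = 69.58 dB(A).

70 dB(A)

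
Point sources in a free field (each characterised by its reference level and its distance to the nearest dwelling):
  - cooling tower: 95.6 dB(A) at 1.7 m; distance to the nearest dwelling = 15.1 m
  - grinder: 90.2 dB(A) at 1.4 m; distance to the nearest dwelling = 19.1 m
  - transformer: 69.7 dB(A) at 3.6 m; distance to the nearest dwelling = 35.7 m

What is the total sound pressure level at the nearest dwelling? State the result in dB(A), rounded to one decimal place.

Apply inverse-square spreading to bring every level to the receiver, then sum 10^(L/10).
cooling tower: 95.6 − 20·log₁₀(15.1/1.7) = 95.6 − 18.97 = 76.63 dB(A).
grinder: 90.2 − 20·log₁₀(19.1/1.4) = 90.2 − 22.70 = 67.50 dB(A).
transformer: 69.7 − 20·log₁₀(35.7/3.6) = 69.7 − 19.93 = 49.77 dB(A).
Σ 10^(L/10) = 5.174e+07 → L_total = 10·log₁₀(5.174e+07) = 77.14 dB(A).

77.1 dB(A)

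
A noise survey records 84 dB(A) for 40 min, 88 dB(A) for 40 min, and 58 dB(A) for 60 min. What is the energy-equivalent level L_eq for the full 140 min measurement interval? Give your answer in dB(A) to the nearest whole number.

84 dB(A)

L_eq = 10·log₁₀[(1/T)·Σ tᵢ·10^(Lᵢ/10)] with T = 140 min.
Σ tᵢ·10^(Lᵢ/10) = 40·10^(84/10) + 40·10^(88/10) + 60·10^(58/10) = 3.532e+10.
L_eq = 10·log₁₀(3.532e+10/140) = 84.02 dB(A).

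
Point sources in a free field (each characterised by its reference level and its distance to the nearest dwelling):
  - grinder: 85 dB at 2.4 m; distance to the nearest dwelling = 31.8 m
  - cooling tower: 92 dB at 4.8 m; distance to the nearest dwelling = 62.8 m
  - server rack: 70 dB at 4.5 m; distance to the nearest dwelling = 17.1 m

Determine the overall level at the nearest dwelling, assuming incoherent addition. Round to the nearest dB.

71 dB

First find each source's level at the receiver (point-source: −20·log₁₀(r/r_ref)), then combine on an intensity basis.
grinder: 85 − 20·log₁₀(31.8/2.4) = 85 − 22.44 = 62.56 dB.
cooling tower: 92 − 20·log₁₀(62.8/4.8) = 92 − 22.33 = 69.67 dB.
server rack: 70 − 20·log₁₀(17.1/4.5) = 70 − 11.60 = 58.40 dB.
Σ 10^(L/10) = 1.175e+07 → L_total = 10·log₁₀(1.175e+07) = 70.70 dB.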